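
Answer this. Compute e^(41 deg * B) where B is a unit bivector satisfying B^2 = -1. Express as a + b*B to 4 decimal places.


For a unit bivector B with B^2 = -1, the exponential series gives
e^(theta*B) = cos(theta) + sin(theta)*B (the GA analogue of Euler's formula).
theta = 41 degrees = 0.715585 rad
cos(41 deg) = 0.7547
sin(41 deg) = 0.6561
exp(theta*B) = 0.7547 + 0.6561*B


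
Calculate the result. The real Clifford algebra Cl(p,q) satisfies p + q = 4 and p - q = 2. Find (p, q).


We need p + q = 4 and p - q = 2.
Adding: 2p = 4 + 2 = 6, so p = 3.
Then q = 4 - 3 = 1.
(p, q) = (3, 1)


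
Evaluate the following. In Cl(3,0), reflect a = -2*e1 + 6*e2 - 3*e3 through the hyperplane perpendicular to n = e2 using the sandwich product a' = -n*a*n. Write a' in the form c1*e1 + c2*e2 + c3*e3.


Reflection formula: a' = -n*a*n, with n = e2 (unit vector, n^2 = 1).
For reflection through hyperplane perp to e2:
The component along e2 flips sign, others stay.
a = (-2, 6, -3)
a' = (-2, -6, -3)
a' = -2*e1 - 6*e2 - 3*e3


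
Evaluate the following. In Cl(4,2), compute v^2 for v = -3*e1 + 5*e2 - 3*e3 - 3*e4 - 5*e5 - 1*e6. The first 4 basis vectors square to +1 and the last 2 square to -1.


v^2 = sum of c_i^2 * e_i^2
Positive signature terms (e_i^2 = +1): (-3)^2 + 5^2 + (-3)^2 + (-3)^2 = 52
Negative signature terms (e_j^2 = -1): (-5)^2 + (-1)^2 = 26
v^2 = 52 - 26 = 26


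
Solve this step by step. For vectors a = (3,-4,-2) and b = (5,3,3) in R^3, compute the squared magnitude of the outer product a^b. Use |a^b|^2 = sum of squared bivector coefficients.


a wedge b = (a1*b2 - a2*b1)*e12 + (a1*b3 - a3*b1)*e13 + (a2*b3 - a3*b2)*e23
e12 coeff: 3*3 - (-4)*5 = 9 - (-20) = 29
e13 coeff: 3*3 - (-2)*5 = 9 - (-10) = 19
e23 coeff: (-4)*3 - (-2)*3 = -12 - (-6) = -6
|a wedge b|^2 = 29^2 + 19^2 + (-6)^2
= 841 + 361 + 36
= 1238


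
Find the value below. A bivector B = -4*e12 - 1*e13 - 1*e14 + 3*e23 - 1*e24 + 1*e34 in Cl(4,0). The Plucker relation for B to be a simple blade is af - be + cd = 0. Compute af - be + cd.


Plucker relation: af - be + cd
a*f = (-4)*1 = -4
b*e = (-1)*(-1) = 1
c*d = (-1)*3 = -3
af - be + cd = -4 - 1 + (-3)
= -8


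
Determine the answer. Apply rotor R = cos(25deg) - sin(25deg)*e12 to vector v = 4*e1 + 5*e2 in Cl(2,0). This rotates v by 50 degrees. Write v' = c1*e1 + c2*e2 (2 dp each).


Rotor R = cos(25deg) - sin(25deg)*e12
Rotation angle theta = 2 * 25 = 50 degrees
v' = R*v*~R rotates v by theta.
cos(50deg) = 0.6428, sin(50deg) = 0.7660
v'_1 = 4*cos(50deg) - 5*sin(50deg)
= 4*0.6428 - 5*0.7660
= -1.26
v'_2 = 4*sin(50deg) + 5*cos(50deg)
= 4*0.7660 + 5*0.6428
= 6.28
v' = -1.26*e1 + 6.28*e2


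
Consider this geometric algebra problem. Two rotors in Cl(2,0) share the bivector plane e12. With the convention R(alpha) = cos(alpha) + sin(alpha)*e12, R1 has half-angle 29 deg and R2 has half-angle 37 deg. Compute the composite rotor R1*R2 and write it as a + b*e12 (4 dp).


Same-plane rotors commute and their half-angles add:
R1*R2 = cos(a1 + a2) + sin(a1 + a2)*e12.
a1 + a2 = 29 + 37 = 66 deg
cos(66 deg) = 0.4067
sin(66 deg) = 0.9135
R1*R2 = 0.4067 + 0.9135*e12


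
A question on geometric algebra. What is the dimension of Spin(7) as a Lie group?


Spin(n) double-covers SO(n); both have Lie algebra so(n) of dimension n(n-1)/2.
n = 7
n(n-1) = 7 * 6 = 42
dim Spin(7) = 42/2 = 21


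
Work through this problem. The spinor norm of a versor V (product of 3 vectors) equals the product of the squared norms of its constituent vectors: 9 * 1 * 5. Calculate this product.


Spinor norm N(V) = |v1|^2 * |v2|^2 * ... * |v3|^2
= 9 * 1 * 5
Running product: 9, 9, 45
N(V) = 45


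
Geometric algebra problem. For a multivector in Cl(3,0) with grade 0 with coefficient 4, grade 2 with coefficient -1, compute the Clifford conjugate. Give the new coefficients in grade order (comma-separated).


Clifford conjugate sign for grade k: (-1)^(k(k+1)/2)
Grade 0: (-1)^(0*1/2) = (-1)^0 = 1, coeff 4 -> 4
Grade 2: (-1)^(2*3/2) = (-1)^3 = -1, coeff -1 -> 1
Conjugated coefficients: 4, 1


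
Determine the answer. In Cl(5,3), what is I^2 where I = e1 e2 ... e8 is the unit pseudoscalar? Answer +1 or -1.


The pseudoscalar I = e1...e_n (product of all n generators) of Cl(p,q) satisfies I^2 = (-1)^(q + n(n-1)/2).
p = 5, q = 3, n = p + q = 8
n(n-1)/2 = 8 * 7 / 2 = 28
Exponent = q + n(n-1)/2 = 3 + 28 = 31
I^2 = (-1)^31 = -1


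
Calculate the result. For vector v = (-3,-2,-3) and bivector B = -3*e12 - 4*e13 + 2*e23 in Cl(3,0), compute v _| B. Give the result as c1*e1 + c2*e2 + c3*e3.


Left contraction v _| B = <vB>_1 (grade-1 part of the geometric product vB).
Using e1_|e12 = e2, e2_|e12 = -e1, e1_|e13 = e3, e3_|e13 = -e1, e2_|e23 = e3, e3_|e23 = -e2:
e1 coeff: -v2*b12 - v3*b13 = -(-2)*(-3) - (-3)*(-4) = -18
e2 coeff: v1*b12 - v3*b23 = (-3)*(-3) - (-3)*(2) = 15
e3 coeff: v1*b13 + v2*b23 = (-3)*(-4) + (-2)*(2) = 8
v _| B = -18*e1 + 15*e2 + 8*e3


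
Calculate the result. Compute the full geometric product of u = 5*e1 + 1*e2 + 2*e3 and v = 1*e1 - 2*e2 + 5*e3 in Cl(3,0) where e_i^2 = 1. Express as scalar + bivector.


In Cl(3,0): e_i^2 = 1, e_ie_j = -e_je_i for i != j.
Scalar part = u . v = 5*1 + 1*(-2) + 2*5
= 5 + (-2) + 10 = 13
e12 coeff = 5*(-2) - 1*1 = -10 - 1 = -11
e13 coeff = 5*5 - 2*1 = 25 - 2 = 23
e23 coeff = 1*5 - 2*(-2) = 5 - (-4) = 9
uv = 13 - 11*e12 + 23*e13 + 9*e23


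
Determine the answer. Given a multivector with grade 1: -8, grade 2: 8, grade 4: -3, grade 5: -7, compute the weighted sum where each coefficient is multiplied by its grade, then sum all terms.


Grade-weighted sum = sum of grade_k * coefficient_k
1*(-8) = -8
2*8 = 16
4*(-3) = -12
5*(-7) = -35
Total = -8 + 16 + (-12) + (-35) = -39


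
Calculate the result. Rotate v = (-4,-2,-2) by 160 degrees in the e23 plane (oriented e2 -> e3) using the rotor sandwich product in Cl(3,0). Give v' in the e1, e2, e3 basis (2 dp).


Rotor R = cos(80deg) - sin(80deg)*e23
Rotation angle theta = 2 * 80 = 160 degrees in the e23 plane (e2 -> e3).
The component perpendicular to the plane (e1) is invariant: v'_1 = v1 = -4.00
cos(160deg) = -0.9397, sin(160deg) = 0.3420
v'_2 = v2*cos(theta) - v3*sin(theta) = -2*(-0.9397) - (-2)*0.3420 = 2.56
v'_3 = v2*sin(theta) + v3*cos(theta) = -2*0.3420 + (-2)*(-0.9397) = 1.20
v' = -4.00*e1 + 2.56*e2 + 1.20*e3


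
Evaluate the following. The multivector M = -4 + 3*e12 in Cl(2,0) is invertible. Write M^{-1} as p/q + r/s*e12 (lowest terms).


M = -4 + 3*e12, where e12^2 = -1.
Since M commutes with its reverse ~M = a - b*e12, M * ~M = a^2 - b^2*e12^2 = a^2 + b^2.
So M^{-1} = ~M / (a^2 + b^2) = (a - b*e12)/(a^2 + b^2).
a^2 + b^2 = 16 + 9 = 25
Scalar part = -4/25 = -4/25
Bivector coeff = -3/25 = -3/25
M^{-1} = -4/25 - 3/25*e12


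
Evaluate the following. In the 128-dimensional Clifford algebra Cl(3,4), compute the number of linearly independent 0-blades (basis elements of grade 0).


Number of grade-k basis blades in Cl(p,q) with n = p + q is C(n, k).
n = 3 + 4 = 7
C(7, 0) = 7! / (0! * 7!)
= 5040 / (1 * 5040)
= 1


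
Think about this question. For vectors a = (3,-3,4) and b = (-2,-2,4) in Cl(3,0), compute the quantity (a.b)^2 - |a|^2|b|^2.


a . b = 3*(-2) + (-3)*(-2) + 4*4
= -6 + 6 + 16 = 16
|a|^2 = 3^2 + (-3)^2 + 4^2 = 34
|b|^2 = (-2)^2 + (-2)^2 + 4^2 = 24
(a.b)^2 = 16^2 = 256
|a|^2 * |b|^2 = 34 * 24 = 816
Result = 256 - 816 = -560


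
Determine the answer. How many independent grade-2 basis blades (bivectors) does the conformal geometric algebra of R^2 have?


The conformal model of R^2 uses Cl(3,1) with m = 2 + 2 = 4 generators.
Number of grade-2 blades = C(m, 2) = C(4, 2)
= 4*3/2 = 6


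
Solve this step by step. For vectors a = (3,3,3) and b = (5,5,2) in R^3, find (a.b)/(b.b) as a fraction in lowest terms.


Projection coefficient = (a . b) / (b . b)
a . b = 3*5 + 3*5 + 3*2
= 15 + 15 + 6 = 36
b . b = 5^2 + 5^2 + 2^2
= 25 + 25 + 4 = 54
Coefficient = 36/54
In lowest terms: 2/3


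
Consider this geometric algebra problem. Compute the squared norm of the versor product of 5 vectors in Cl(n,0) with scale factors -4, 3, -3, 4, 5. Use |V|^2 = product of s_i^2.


Each vector v_i has |v_i|^2 = s_i^2
Squared scales: (-4)^2 = 16, 3^2 = 9, (-3)^2 = 9, 4^2 = 16, 5^2 = 25
|V|^2 = 16 * 9 * 9 * 16 * 25
= 518400


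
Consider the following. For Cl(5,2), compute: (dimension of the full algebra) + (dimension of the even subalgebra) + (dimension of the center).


n = 5 + 2 = 7
Total dim = 2^7 = 128
Even subalgebra dim = 2^6 = 64
n is odd, so center dim = 2
Sum = 128 + 64 + 2 = 194


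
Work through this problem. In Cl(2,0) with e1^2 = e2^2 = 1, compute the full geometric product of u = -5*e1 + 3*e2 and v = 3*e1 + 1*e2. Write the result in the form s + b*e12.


Expand: (-5*e1 + 3*e2)(3*e1 + 1*e2)
= (-5)*3*e1e1 + (-5)*1*e1e2 + 3*3*e2e1 + 3*1*e2e2
Using e1^2 = e2^2 = 1, e2e1 = -e1e2:
Scalar part s = (-5)*3 + 3*1 = -15 + 3 = -12
Bivector part b = (-5)*1 - 3*3 = -5 - 9 = -14
uv = -12 - 14*e12


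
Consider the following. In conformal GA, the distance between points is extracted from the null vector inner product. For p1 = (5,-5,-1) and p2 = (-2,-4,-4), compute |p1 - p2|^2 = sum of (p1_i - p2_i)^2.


p1 - p2 = (7, -1, 3)
|p1 - p2|^2 = 7^2 + (-1)^2 + 3^2
= 49 + 1 + 9
= 59


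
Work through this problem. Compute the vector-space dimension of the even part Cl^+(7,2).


Even subalgebra dimension = 2^(n-1)
n = 7 + 2 = 9
2^(9 - 1) = 2^8 = 256
Verification: sum of C(9,k) for even k = 1 + 36 + 126 + 84 + 9 = 256
Result = 256


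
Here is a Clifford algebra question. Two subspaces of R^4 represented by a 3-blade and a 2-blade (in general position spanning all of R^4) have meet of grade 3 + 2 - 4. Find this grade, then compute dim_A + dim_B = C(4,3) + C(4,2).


Meet grade = grade(A) + grade(B) - n
= 3 + 2 - 4 = 1
C(4,3) = 4
C(4,2) = 6
dim_A + dim_B = 4 + 6 = 10


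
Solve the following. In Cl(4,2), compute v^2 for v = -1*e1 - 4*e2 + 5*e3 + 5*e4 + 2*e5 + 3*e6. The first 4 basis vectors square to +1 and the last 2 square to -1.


v^2 = sum of c_i^2 * e_i^2
Positive signature terms (e_i^2 = +1): (-1)^2 + (-4)^2 + 5^2 + 5^2 = 67
Negative signature terms (e_j^2 = -1): 2^2 + 3^2 = 13
v^2 = 67 - 13 = 54


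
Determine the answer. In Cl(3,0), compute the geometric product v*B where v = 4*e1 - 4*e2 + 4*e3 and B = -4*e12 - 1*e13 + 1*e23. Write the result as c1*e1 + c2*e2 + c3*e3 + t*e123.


vB has grade-1 (vector) and grade-3 (trivector) parts: vB = (v _| B) + (v ^ B).
Vector part <vB>_1:
  e1: -v2*b12 - v3*b13 = -(-4)*(-4) - (4)*(-1) = -12
  e2: v1*b12 - v3*b23 = (4)*(-4) - (4)*(1) = -20
  e3: v1*b13 + v2*b23 = (4)*(-1) + (-4)*(1) = -8
Trivector part <vB>_3:
  e123: v1*b23 - v2*b13 + v3*b12 = (4)*(1) - (-4)*(-1) + (4)*(-4) = -16
vB = -12*e1 - 20*e2 - 8*e3 - 16*e123


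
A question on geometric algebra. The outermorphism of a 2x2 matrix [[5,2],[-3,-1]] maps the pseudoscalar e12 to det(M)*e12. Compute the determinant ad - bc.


The outermorphism of a linear map f sends e1^e2 to f(e1)^f(e2).
f(e1) = 5*e1 - 3*e2
f(e2) = 2*e1 - 1*e2
f(e1) ^ f(e2) = (5*e1 - 3*e2) ^ (2*e1 - 1*e2)
= 5*(-1)*e12 + (-3)*2*e21
= (-5 - (-6))*e12
= 1*e12
Coefficient = 1


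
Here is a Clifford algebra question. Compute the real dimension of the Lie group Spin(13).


Spin(n) double-covers SO(n); both have Lie algebra so(n) of dimension n(n-1)/2.
n = 13
n(n-1) = 13 * 12 = 156
dim Spin(13) = 156/2 = 78


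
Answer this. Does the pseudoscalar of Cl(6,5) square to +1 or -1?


The pseudoscalar I = e1...e_n (product of all n generators) of Cl(p,q) satisfies I^2 = (-1)^(q + n(n-1)/2).
p = 6, q = 5, n = p + q = 11
n(n-1)/2 = 11 * 10 / 2 = 55
Exponent = q + n(n-1)/2 = 5 + 55 = 60
I^2 = (-1)^60 = +1


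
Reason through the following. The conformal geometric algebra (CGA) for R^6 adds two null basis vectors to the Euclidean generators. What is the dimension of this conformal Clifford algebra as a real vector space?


The conformal model of R^6 uses Cl(7,1): the 6 Euclidean generators plus two extra orthogonal generators e+ (e+^2 = +1) and e- (e-^2 = -1), from which the null vectors e0, einf are built.
Number of generators m = 6 + 2 = 8.
dim Cl(p,q) = 2^m = 2^8 = 256


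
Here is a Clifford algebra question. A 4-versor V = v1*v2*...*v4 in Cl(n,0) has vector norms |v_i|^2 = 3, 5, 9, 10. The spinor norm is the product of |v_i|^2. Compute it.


Spinor norm N(V) = |v1|^2 * |v2|^2 * ... * |v4|^2
= 3 * 5 * 9 * 10
Running product: 3, 15, 135, 1350
N(V) = 1350


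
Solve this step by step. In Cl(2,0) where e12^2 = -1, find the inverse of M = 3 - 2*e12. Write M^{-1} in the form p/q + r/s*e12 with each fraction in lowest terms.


M = 3 - 2*e12, where e12^2 = -1.
Since M commutes with its reverse ~M = a - b*e12, M * ~M = a^2 - b^2*e12^2 = a^2 + b^2.
So M^{-1} = ~M / (a^2 + b^2) = (a - b*e12)/(a^2 + b^2).
a^2 + b^2 = 9 + 4 = 13
Scalar part = 3/13 = 3/13
Bivector coeff = 2/13 = 2/13
M^{-1} = 3/13 + 2/13*e12


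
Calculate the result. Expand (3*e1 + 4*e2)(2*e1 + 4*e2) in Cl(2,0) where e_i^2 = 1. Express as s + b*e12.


Expand: (3*e1 + 4*e2)(2*e1 + 4*e2)
= 3*2*e1e1 + 3*4*e1e2 + 4*2*e2e1 + 4*4*e2e2
Using e1^2 = e2^2 = 1, e2e1 = -e1e2:
Scalar part s = 3*2 + 4*4 = 6 + 16 = 22
Bivector part b = 3*4 - 4*2 = 12 - 8 = 4
uv = 22 + 4*e12


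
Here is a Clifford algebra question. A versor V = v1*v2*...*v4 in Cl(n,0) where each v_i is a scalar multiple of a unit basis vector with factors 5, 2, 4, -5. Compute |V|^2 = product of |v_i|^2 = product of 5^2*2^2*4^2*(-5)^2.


Each vector v_i has |v_i|^2 = s_i^2
Squared scales: 5^2 = 25, 2^2 = 4, 4^2 = 16, (-5)^2 = 25
|V|^2 = 25 * 4 * 16 * 25
= 40000


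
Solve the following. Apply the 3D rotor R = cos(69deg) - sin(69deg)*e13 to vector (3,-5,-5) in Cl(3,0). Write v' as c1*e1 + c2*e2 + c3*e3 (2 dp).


Rotor R = cos(69deg) - sin(69deg)*e13
Rotation angle theta = 2 * 69 = 138 degrees in the e13 plane (e1 -> e3).
The component perpendicular to the plane (e2) is invariant: v'_2 = v2 = -5.00
cos(138deg) = -0.7431, sin(138deg) = 0.6691
v'_1 = v1*cos(theta) - v3*sin(theta) = 3*(-0.7431) - (-5)*0.6691 = 1.12
v'_3 = v1*sin(theta) + v3*cos(theta) = 3*0.6691 + (-5)*(-0.7431) = 5.72
v' = 1.12*e1 - 5.00*e2 + 5.72*e3


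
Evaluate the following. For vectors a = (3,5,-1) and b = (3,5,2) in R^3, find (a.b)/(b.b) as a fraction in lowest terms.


Projection coefficient = (a . b) / (b . b)
a . b = 3*3 + 5*5 + (-1)*2
= 9 + 25 + (-2) = 32
b . b = 3^2 + 5^2 + 2^2
= 9 + 25 + 4 = 38
Coefficient = 32/38
In lowest terms: 16/19


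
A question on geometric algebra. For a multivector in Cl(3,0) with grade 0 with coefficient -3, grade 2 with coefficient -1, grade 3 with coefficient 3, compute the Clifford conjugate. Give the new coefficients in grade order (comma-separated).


Clifford conjugate sign for grade k: (-1)^(k(k+1)/2)
Grade 0: (-1)^(0*1/2) = (-1)^0 = 1, coeff -3 -> -3
Grade 2: (-1)^(2*3/2) = (-1)^3 = -1, coeff -1 -> 1
Grade 3: (-1)^(3*4/2) = (-1)^6 = 1, coeff 3 -> 3
Conjugated coefficients: -3, 1, 3


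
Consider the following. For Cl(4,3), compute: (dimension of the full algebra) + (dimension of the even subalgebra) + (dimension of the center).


n = 4 + 3 = 7
Total dim = 2^7 = 128
Even subalgebra dim = 2^6 = 64
n is odd, so center dim = 2
Sum = 128 + 64 + 2 = 194


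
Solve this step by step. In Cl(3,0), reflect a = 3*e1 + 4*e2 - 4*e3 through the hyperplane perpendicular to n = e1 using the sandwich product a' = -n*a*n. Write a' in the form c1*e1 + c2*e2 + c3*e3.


Reflection formula: a' = -n*a*n, with n = e1 (unit vector, n^2 = 1).
For reflection through hyperplane perp to e1:
The component along e1 flips sign, others stay.
a = (3, 4, -4)
a' = (-3, 4, -4)
a' = -3*e1 + 4*e2 - 4*e3


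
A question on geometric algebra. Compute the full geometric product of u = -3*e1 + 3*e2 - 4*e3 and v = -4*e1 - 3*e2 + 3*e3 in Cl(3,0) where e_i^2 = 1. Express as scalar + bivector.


In Cl(3,0): e_i^2 = 1, e_ie_j = -e_je_i for i != j.
Scalar part = u . v = (-3)*(-4) + 3*(-3) + (-4)*3
= 12 + (-9) + (-12) = -9
e12 coeff = (-3)*(-3) - 3*(-4) = 9 - (-12) = 21
e13 coeff = (-3)*3 - (-4)*(-4) = -9 - 16 = -25
e23 coeff = 3*3 - (-4)*(-3) = 9 - 12 = -3
uv = -9 + 21*e12 - 25*e13 - 3*e23


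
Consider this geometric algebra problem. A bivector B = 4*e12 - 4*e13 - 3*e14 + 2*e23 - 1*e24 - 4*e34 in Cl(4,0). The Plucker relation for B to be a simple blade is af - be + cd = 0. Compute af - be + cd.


Plucker relation: af - be + cd
a*f = 4*(-4) = -16
b*e = (-4)*(-1) = 4
c*d = (-3)*2 = -6
af - be + cd = -16 - 4 + (-6)
= -26


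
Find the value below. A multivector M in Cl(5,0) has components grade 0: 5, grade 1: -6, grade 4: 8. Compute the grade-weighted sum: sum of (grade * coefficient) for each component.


Grade-weighted sum = sum of grade_k * coefficient_k
0*5 = 0
1*(-6) = -6
4*8 = 32
Total = 0 + (-6) + 32 = 26


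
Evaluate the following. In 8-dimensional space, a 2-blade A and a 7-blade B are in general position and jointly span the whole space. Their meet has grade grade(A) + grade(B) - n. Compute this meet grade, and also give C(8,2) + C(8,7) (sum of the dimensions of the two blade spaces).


Meet grade = grade(A) + grade(B) - n
= 2 + 7 - 8 = 1
C(8,2) = 28
C(8,7) = 8
dim_A + dim_B = 28 + 8 = 36


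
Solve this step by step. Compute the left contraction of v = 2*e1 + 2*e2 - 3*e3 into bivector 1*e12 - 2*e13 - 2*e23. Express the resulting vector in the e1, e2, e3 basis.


Left contraction v _| B = <vB>_1 (grade-1 part of the geometric product vB).
Using e1_|e12 = e2, e2_|e12 = -e1, e1_|e13 = e3, e3_|e13 = -e1, e2_|e23 = e3, e3_|e23 = -e2:
e1 coeff: -v2*b12 - v3*b13 = -(2)*(1) - (-3)*(-2) = -8
e2 coeff: v1*b12 - v3*b23 = (2)*(1) - (-3)*(-2) = -4
e3 coeff: v1*b13 + v2*b23 = (2)*(-2) + (2)*(-2) = -8
v _| B = -8*e1 - 4*e2 - 8*e3


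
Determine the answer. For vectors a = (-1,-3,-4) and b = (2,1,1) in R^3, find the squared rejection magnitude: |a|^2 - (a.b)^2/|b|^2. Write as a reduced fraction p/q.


|a|^2 = (-1)^2 + (-3)^2 + (-4)^2 = 26
|b|^2 = 2^2 + 1^2 + 1^2 = 6
a . b = (-1)*2 + (-3)*1 + (-4)*1 = -9
(a.b)^2 = (-9)^2 = 81
|rej|^2 = 26 - 81/6
= (156 - 81)/6
= 75/6
In lowest terms: 25/2


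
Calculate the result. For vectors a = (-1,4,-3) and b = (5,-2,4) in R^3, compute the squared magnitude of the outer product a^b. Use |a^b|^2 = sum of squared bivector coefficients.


a wedge b = (a1*b2 - a2*b1)*e12 + (a1*b3 - a3*b1)*e13 + (a2*b3 - a3*b2)*e23
e12 coeff: (-1)*(-2) - 4*5 = 2 - 20 = -18
e13 coeff: (-1)*4 - (-3)*5 = -4 - (-15) = 11
e23 coeff: 4*4 - (-3)*(-2) = 16 - 6 = 10
|a wedge b|^2 = (-18)^2 + 11^2 + 10^2
= 324 + 121 + 100
= 545


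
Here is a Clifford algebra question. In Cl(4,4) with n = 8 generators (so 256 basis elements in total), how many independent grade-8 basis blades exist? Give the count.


Number of grade-k basis blades in Cl(p,q) with n = p + q is C(n, k).
n = 4 + 4 = 8
C(8, 8) = 8! / (8! * 0!)
= 40320 / (40320 * 1)
= 1


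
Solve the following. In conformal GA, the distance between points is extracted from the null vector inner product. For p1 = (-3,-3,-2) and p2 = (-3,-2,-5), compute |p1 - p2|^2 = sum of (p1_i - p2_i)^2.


p1 - p2 = (0, -1, 3)
|p1 - p2|^2 = 0^2 + (-1)^2 + 3^2
= 0 + 1 + 9
= 10


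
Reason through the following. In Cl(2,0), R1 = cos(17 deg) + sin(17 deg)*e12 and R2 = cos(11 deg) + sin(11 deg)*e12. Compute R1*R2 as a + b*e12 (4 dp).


Same-plane rotors commute and their half-angles add:
R1*R2 = cos(a1 + a2) + sin(a1 + a2)*e12.
a1 + a2 = 17 + 11 = 28 deg
cos(28 deg) = 0.8829
sin(28 deg) = 0.4695
R1*R2 = 0.8829 + 0.4695*e12


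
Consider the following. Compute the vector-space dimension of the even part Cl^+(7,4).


Even subalgebra dimension = 2^(n-1)
n = 7 + 4 = 11
2^(11 - 1) = 2^10 = 1024
Verification: sum of C(11,k) for even k = 1 + 55 + 330 + 462 + 165 + 11 = 1024
Result = 1024


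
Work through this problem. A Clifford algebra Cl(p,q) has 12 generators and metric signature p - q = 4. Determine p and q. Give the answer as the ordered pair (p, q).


We need p + q = 12 and p - q = 4.
Adding: 2p = 12 + 4 = 16, so p = 8.
Then q = 12 - 8 = 4.
(p, q) = (8, 4)


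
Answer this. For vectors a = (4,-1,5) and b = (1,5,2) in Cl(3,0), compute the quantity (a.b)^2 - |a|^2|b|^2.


a . b = 4*1 + (-1)*5 + 5*2
= 4 + (-5) + 10 = 9
|a|^2 = 4^2 + (-1)^2 + 5^2 = 42
|b|^2 = 1^2 + 5^2 + 2^2 = 30
(a.b)^2 = 9^2 = 81
|a|^2 * |b|^2 = 42 * 30 = 1260
Result = 81 - 1260 = -1179


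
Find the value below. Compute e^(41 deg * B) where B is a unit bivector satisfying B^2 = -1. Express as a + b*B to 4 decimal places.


For a unit bivector B with B^2 = -1, the exponential series gives
e^(theta*B) = cos(theta) + sin(theta)*B (the GA analogue of Euler's formula).
theta = 41 degrees = 0.715585 rad
cos(41 deg) = 0.7547
sin(41 deg) = 0.6561
exp(theta*B) = 0.7547 + 0.6561*B


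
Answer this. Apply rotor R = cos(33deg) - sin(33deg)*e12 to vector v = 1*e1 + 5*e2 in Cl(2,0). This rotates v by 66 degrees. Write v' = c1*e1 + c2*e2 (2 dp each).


Rotor R = cos(33deg) - sin(33deg)*e12
Rotation angle theta = 2 * 33 = 66 degrees
v' = R*v*~R rotates v by theta.
cos(66deg) = 0.4067, sin(66deg) = 0.9135
v'_1 = 1*cos(66deg) - 5*sin(66deg)
= 1*0.4067 - 5*0.9135
= -4.16
v'_2 = 1*sin(66deg) + 5*cos(66deg)
= 1*0.9135 + 5*0.4067
= 2.95
v' = -4.16*e1 + 2.95*e2


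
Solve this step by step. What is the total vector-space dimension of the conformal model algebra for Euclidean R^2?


The conformal model of R^2 uses Cl(3,1): the 2 Euclidean generators plus two extra orthogonal generators e+ (e+^2 = +1) and e- (e-^2 = -1), from which the null vectors e0, einf are built.
Number of generators m = 2 + 2 = 4.
dim Cl(p,q) = 2^m = 2^4 = 16


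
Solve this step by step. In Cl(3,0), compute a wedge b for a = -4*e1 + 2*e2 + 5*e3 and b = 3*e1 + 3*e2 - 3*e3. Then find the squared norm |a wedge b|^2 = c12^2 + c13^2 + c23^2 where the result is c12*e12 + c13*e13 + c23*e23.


a wedge b = (a1*b2 - a2*b1)*e12 + (a1*b3 - a3*b1)*e13 + (a2*b3 - a3*b2)*e23
e12 coeff: (-4)*3 - 2*3 = -12 - 6 = -18
e13 coeff: (-4)*(-3) - 5*3 = 12 - 15 = -3
e23 coeff: 2*(-3) - 5*3 = -6 - 15 = -21
|a wedge b|^2 = (-18)^2 + (-3)^2 + (-21)^2
= 324 + 9 + 441
= 774


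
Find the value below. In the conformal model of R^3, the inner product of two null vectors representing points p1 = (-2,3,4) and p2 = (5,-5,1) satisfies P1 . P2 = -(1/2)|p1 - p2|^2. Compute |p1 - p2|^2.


p1 - p2 = (-7, 8, 3)
|p1 - p2|^2 = (-7)^2 + 8^2 + 3^2
= 49 + 64 + 9
= 122


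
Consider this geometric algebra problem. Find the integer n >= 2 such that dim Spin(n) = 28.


dim Spin(n) = dim so(n) = n(n-1)/2.
Solve n(n-1)/2 = 28, i.e. n^2 - n - 56 = 0.
Discriminant = 1 + 8*28 = 225
n = (1 + sqrt(225))/2 = (1 + 15)/2 = 8


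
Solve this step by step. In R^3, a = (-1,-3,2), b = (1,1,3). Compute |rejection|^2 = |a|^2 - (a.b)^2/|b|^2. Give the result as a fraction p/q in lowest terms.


|a|^2 = (-1)^2 + (-3)^2 + 2^2 = 14
|b|^2 = 1^2 + 1^2 + 3^2 = 11
a . b = (-1)*1 + (-3)*1 + 2*3 = 2
(a.b)^2 = 2^2 = 4
|rej|^2 = 14 - 4/11
= (154 - 4)/11
= 150/11
In lowest terms: 150/11


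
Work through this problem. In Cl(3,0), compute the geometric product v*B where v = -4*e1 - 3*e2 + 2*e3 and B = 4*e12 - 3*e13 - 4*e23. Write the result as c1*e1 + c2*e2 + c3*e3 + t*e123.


vB has grade-1 (vector) and grade-3 (trivector) parts: vB = (v _| B) + (v ^ B).
Vector part <vB>_1:
  e1: -v2*b12 - v3*b13 = -(-3)*(4) - (2)*(-3) = 18
  e2: v1*b12 - v3*b23 = (-4)*(4) - (2)*(-4) = -8
  e3: v1*b13 + v2*b23 = (-4)*(-3) + (-3)*(-4) = 24
Trivector part <vB>_3:
  e123: v1*b23 - v2*b13 + v3*b12 = (-4)*(-4) - (-3)*(-3) + (2)*(4) = 15
vB = 18*e1 - 8*e2 + 24*e3 + 15*e123


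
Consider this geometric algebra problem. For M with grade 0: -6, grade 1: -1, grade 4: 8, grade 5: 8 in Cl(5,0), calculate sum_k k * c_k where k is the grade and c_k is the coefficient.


Grade-weighted sum = sum of grade_k * coefficient_k
0*(-6) = 0
1*(-1) = -1
4*8 = 32
5*8 = 40
Total = 0 + (-1) + 32 + 40 = 71


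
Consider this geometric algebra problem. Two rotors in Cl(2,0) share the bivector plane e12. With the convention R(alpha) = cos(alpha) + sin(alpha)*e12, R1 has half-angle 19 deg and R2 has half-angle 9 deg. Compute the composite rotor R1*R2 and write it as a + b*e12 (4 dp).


Same-plane rotors commute and their half-angles add:
R1*R2 = cos(a1 + a2) + sin(a1 + a2)*e12.
a1 + a2 = 19 + 9 = 28 deg
cos(28 deg) = 0.8829
sin(28 deg) = 0.4695
R1*R2 = 0.8829 + 0.4695*e12


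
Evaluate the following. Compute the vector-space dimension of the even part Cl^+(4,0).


Even subalgebra dimension = 2^(n-1)
n = 4 + 0 = 4
2^(4 - 1) = 2^3 = 8
Verification: sum of C(4,k) for even k = 1 + 6 + 1 = 8
Result = 8


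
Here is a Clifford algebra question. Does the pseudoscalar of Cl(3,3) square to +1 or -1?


The pseudoscalar I = e1...e_n (product of all n generators) of Cl(p,q) satisfies I^2 = (-1)^(q + n(n-1)/2).
p = 3, q = 3, n = p + q = 6
n(n-1)/2 = 6 * 5 / 2 = 15
Exponent = q + n(n-1)/2 = 3 + 15 = 18
I^2 = (-1)^18 = +1


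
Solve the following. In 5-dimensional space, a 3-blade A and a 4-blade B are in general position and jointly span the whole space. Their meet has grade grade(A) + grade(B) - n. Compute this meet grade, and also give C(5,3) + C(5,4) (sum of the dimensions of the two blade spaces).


Meet grade = grade(A) + grade(B) - n
= 3 + 4 - 5 = 2
C(5,3) = 10
C(5,4) = 5
dim_A + dim_B = 10 + 5 = 15


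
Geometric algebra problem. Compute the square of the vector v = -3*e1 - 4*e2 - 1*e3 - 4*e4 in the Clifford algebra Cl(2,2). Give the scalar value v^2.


v^2 = sum of c_i^2 * e_i^2
Positive signature terms (e_i^2 = +1): (-3)^2 + (-4)^2 = 25
Negative signature terms (e_j^2 = -1): (-1)^2 + (-4)^2 = 17
v^2 = 25 - 17 = 8


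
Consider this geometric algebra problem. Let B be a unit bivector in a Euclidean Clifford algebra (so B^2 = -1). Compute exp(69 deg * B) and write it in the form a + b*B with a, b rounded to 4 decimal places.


For a unit bivector B with B^2 = -1, the exponential series gives
e^(theta*B) = cos(theta) + sin(theta)*B (the GA analogue of Euler's formula).
theta = 69 degrees = 1.204277 rad
cos(69 deg) = 0.3584
sin(69 deg) = 0.9336
exp(theta*B) = 0.3584 + 0.9336*B


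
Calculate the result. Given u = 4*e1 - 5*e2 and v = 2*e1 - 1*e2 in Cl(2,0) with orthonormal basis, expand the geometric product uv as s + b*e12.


Expand: (4*e1 - 5*e2)(2*e1 - 1*e2)
= 4*2*e1e1 + 4*(-1)*e1e2 + (-5)*2*e2e1 + (-5)*(-1)*e2e2
Using e1^2 = e2^2 = 1, e2e1 = -e1e2:
Scalar part s = 4*2 + (-5)*(-1) = 8 + 5 = 13
Bivector part b = 4*(-1) - (-5)*2 = -4 - (-10) = 6
uv = 13 + 6*e12


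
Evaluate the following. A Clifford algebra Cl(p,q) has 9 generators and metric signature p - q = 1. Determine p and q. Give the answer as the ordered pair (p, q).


We need p + q = 9 and p - q = 1.
Adding: 2p = 9 + 1 = 10, so p = 5.
Then q = 9 - 5 = 4.
(p, q) = (5, 4)


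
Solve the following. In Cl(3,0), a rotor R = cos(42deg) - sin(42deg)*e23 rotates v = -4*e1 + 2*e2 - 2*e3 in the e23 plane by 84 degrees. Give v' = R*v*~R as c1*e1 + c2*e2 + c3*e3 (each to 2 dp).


Rotor R = cos(42deg) - sin(42deg)*e23
Rotation angle theta = 2 * 42 = 84 degrees in the e23 plane (e2 -> e3).
The component perpendicular to the plane (e1) is invariant: v'_1 = v1 = -4.00
cos(84deg) = 0.1045, sin(84deg) = 0.9945
v'_2 = v2*cos(theta) - v3*sin(theta) = 2*0.1045 - (-2)*0.9945 = 2.20
v'_3 = v2*sin(theta) + v3*cos(theta) = 2*0.9945 + (-2)*0.1045 = 1.78
v' = -4.00*e1 + 2.20*e2 + 1.78*e3


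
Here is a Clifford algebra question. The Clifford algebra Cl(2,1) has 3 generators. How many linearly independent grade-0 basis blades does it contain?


Number of grade-k basis blades in Cl(p,q) with n = p + q is C(n, k).
n = 2 + 1 = 3
C(3, 0) = 3! / (0! * 3!)
= 6 / (1 * 6)
= 1


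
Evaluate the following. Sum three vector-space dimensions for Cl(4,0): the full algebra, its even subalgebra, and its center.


n = 4 + 0 = 4
Total dim = 2^4 = 16
Even subalgebra dim = 2^3 = 8
n is even, so center dim = 1
Sum = 16 + 8 + 1 = 25


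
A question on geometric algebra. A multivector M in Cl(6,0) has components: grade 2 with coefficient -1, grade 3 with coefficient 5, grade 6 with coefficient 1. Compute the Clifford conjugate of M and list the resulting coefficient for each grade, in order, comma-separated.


Clifford conjugate sign for grade k: (-1)^(k(k+1)/2)
Grade 2: (-1)^(2*3/2) = (-1)^3 = -1, coeff -1 -> 1
Grade 3: (-1)^(3*4/2) = (-1)^6 = 1, coeff 5 -> 5
Grade 6: (-1)^(6*7/2) = (-1)^21 = -1, coeff 1 -> -1
Conjugated coefficients: 1, 5, -1


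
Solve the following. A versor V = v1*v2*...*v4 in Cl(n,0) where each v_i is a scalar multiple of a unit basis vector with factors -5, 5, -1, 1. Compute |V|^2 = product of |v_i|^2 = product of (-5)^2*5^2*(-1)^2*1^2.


Each vector v_i has |v_i|^2 = s_i^2
Squared scales: (-5)^2 = 25, 5^2 = 25, (-1)^2 = 1, 1^2 = 1
|V|^2 = 25 * 25 * 1 * 1
= 625


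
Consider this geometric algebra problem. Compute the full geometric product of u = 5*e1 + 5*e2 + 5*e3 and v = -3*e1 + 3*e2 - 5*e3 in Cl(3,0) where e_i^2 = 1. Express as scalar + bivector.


In Cl(3,0): e_i^2 = 1, e_ie_j = -e_je_i for i != j.
Scalar part = u . v = 5*(-3) + 5*3 + 5*(-5)
= -15 + 15 + (-25) = -25
e12 coeff = 5*3 - 5*(-3) = 15 - (-15) = 30
e13 coeff = 5*(-5) - 5*(-3) = -25 - (-15) = -10
e23 coeff = 5*(-5) - 5*3 = -25 - 15 = -40
uv = -25 + 30*e12 - 10*e13 - 40*e23


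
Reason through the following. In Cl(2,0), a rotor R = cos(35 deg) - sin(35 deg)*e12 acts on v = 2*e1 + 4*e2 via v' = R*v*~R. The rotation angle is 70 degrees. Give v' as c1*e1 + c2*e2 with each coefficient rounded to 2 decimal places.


Rotor R = cos(35deg) - sin(35deg)*e12
Rotation angle theta = 2 * 35 = 70 degrees
v' = R*v*~R rotates v by theta.
cos(70deg) = 0.3420, sin(70deg) = 0.9397
v'_1 = 2*cos(70deg) - 4*sin(70deg)
= 2*0.3420 - 4*0.9397
= -3.07
v'_2 = 2*sin(70deg) + 4*cos(70deg)
= 2*0.9397 + 4*0.3420
= 3.25
v' = -3.07*e1 + 3.25*e2


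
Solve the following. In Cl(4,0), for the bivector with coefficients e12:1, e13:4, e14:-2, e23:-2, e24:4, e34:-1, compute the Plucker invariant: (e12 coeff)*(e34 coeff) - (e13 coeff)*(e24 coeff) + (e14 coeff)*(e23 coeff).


Plucker relation: af - be + cd
a*f = 1*(-1) = -1
b*e = 4*4 = 16
c*d = (-2)*(-2) = 4
af - be + cd = -1 - 16 + 4
= -13


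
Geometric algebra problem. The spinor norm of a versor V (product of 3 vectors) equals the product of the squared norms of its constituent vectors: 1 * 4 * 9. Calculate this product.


Spinor norm N(V) = |v1|^2 * |v2|^2 * ... * |v3|^2
= 1 * 4 * 9
Running product: 1, 4, 36
N(V) = 36


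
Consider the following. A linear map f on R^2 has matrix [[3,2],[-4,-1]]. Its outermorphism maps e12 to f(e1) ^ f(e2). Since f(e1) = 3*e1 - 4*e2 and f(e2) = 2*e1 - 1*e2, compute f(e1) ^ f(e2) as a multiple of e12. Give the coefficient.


The outermorphism of a linear map f sends e1^e2 to f(e1)^f(e2).
f(e1) = 3*e1 - 4*e2
f(e2) = 2*e1 - 1*e2
f(e1) ^ f(e2) = (3*e1 - 4*e2) ^ (2*e1 - 1*e2)
= 3*(-1)*e12 + (-4)*2*e21
= (-3 - (-8))*e12
= 5*e12
Coefficient = 5


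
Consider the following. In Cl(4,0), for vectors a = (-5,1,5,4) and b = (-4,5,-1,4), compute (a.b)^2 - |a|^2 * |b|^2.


a . b = (-5)*(-4) + 1*5 + 5*(-1) + 4*4
= 20 + 5 + (-5) + 16 = 36
|a|^2 = (-5)^2 + 1^2 + 5^2 + 4^2 = 67
|b|^2 = (-4)^2 + 5^2 + (-1)^2 + 4^2 = 58
(a.b)^2 = 36^2 = 1296
|a|^2 * |b|^2 = 67 * 58 = 3886
Result = 1296 - 3886 = -2590


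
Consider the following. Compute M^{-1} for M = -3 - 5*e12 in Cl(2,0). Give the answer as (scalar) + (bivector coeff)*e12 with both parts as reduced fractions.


M = -3 - 5*e12, where e12^2 = -1.
Since M commutes with its reverse ~M = a - b*e12, M * ~M = a^2 - b^2*e12^2 = a^2 + b^2.
So M^{-1} = ~M / (a^2 + b^2) = (a - b*e12)/(a^2 + b^2).
a^2 + b^2 = 9 + 25 = 34
Scalar part = -3/34 = -3/34
Bivector coeff = 5/34 = 5/34
M^{-1} = -3/34 + 5/34*e12


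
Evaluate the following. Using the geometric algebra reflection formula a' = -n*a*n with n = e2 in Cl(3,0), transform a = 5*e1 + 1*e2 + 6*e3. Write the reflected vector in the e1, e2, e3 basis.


Reflection formula: a' = -n*a*n, with n = e2 (unit vector, n^2 = 1).
For reflection through hyperplane perp to e2:
The component along e2 flips sign, others stay.
a = (5, 1, 6)
a' = (5, -1, 6)
a' = 5*e1 - 1*e2 + 6*e3


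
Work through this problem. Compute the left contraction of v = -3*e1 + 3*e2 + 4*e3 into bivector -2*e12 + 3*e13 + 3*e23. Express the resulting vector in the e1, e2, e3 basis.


Left contraction v _| B = <vB>_1 (grade-1 part of the geometric product vB).
Using e1_|e12 = e2, e2_|e12 = -e1, e1_|e13 = e3, e3_|e13 = -e1, e2_|e23 = e3, e3_|e23 = -e2:
e1 coeff: -v2*b12 - v3*b13 = -(3)*(-2) - (4)*(3) = -6
e2 coeff: v1*b12 - v3*b23 = (-3)*(-2) - (4)*(3) = -6
e3 coeff: v1*b13 + v2*b23 = (-3)*(3) + (3)*(3) = 0
v _| B = -6*e1 - 6*e2 + 0*e3


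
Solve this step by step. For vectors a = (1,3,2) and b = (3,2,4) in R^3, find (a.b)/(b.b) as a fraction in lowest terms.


Projection coefficient = (a . b) / (b . b)
a . b = 1*3 + 3*2 + 2*4
= 3 + 6 + 8 = 17
b . b = 3^2 + 2^2 + 4^2
= 9 + 4 + 16 = 29
Coefficient = 17/29
In lowest terms: 17/29


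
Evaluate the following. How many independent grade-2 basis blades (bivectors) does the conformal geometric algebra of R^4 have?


The conformal model of R^4 uses Cl(5,1) with m = 4 + 2 = 6 generators.
Number of grade-2 blades = C(m, 2) = C(6, 2)
= 6*5/2 = 15


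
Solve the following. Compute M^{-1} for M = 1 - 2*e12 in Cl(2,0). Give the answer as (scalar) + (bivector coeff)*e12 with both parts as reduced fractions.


M = 1 - 2*e12, where e12^2 = -1.
Since M commutes with its reverse ~M = a - b*e12, M * ~M = a^2 - b^2*e12^2 = a^2 + b^2.
So M^{-1} = ~M / (a^2 + b^2) = (a - b*e12)/(a^2 + b^2).
a^2 + b^2 = 1 + 4 = 5
Scalar part = 1/5 = 1/5
Bivector coeff = 2/5 = 2/5
M^{-1} = 1/5 + 2/5*e12


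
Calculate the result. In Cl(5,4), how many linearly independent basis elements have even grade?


Even subalgebra dimension = 2^(n-1)
n = 5 + 4 = 9
2^(9 - 1) = 2^8 = 256
Verification: sum of C(9,k) for even k = 1 + 36 + 126 + 84 + 9 = 256
Result = 256


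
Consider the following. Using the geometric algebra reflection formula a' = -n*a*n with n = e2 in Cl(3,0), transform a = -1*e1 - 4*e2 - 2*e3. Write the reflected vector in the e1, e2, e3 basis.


Reflection formula: a' = -n*a*n, with n = e2 (unit vector, n^2 = 1).
For reflection through hyperplane perp to e2:
The component along e2 flips sign, others stay.
a = (-1, -4, -2)
a' = (-1, 4, -2)
a' = -1*e1 + 4*e2 - 2*e3


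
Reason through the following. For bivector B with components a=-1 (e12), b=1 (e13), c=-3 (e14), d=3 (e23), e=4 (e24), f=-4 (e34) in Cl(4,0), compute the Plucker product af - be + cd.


Plucker relation: af - be + cd
a*f = (-1)*(-4) = 4
b*e = 1*4 = 4
c*d = (-3)*3 = -9
af - be + cd = 4 - 4 + (-9)
= -9


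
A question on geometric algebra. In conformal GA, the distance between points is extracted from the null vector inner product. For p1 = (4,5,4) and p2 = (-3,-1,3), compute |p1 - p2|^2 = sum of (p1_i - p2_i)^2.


p1 - p2 = (7, 6, 1)
|p1 - p2|^2 = 7^2 + 6^2 + 1^2
= 49 + 36 + 1
= 86


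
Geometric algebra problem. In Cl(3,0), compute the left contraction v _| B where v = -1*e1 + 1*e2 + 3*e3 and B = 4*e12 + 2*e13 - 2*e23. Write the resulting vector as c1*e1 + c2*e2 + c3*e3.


Left contraction v _| B = <vB>_1 (grade-1 part of the geometric product vB).
Using e1_|e12 = e2, e2_|e12 = -e1, e1_|e13 = e3, e3_|e13 = -e1, e2_|e23 = e3, e3_|e23 = -e2:
e1 coeff: -v2*b12 - v3*b13 = -(1)*(4) - (3)*(2) = -10
e2 coeff: v1*b12 - v3*b23 = (-1)*(4) - (3)*(-2) = 2
e3 coeff: v1*b13 + v2*b23 = (-1)*(2) + (1)*(-2) = -4
v _| B = -10*e1 + 2*e2 - 4*e3


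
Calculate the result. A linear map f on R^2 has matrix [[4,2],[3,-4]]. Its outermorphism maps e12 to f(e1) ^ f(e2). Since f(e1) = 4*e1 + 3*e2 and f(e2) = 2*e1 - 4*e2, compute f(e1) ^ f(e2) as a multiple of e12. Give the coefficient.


The outermorphism of a linear map f sends e1^e2 to f(e1)^f(e2).
f(e1) = 4*e1 + 3*e2
f(e2) = 2*e1 - 4*e2
f(e1) ^ f(e2) = (4*e1 + 3*e2) ^ (2*e1 - 4*e2)
= 4*(-4)*e12 + 3*2*e21
= (-16 - 6)*e12
= -22*e12
Coefficient = -22


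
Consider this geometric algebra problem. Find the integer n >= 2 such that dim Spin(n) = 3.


dim Spin(n) = dim so(n) = n(n-1)/2.
Solve n(n-1)/2 = 3, i.e. n^2 - n - 6 = 0.
Discriminant = 1 + 8*3 = 25
n = (1 + sqrt(25))/2 = (1 + 5)/2 = 3


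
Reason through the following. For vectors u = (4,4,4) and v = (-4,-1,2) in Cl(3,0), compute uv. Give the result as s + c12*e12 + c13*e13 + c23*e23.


In Cl(3,0): e_i^2 = 1, e_ie_j = -e_je_i for i != j.
Scalar part = u . v = 4*(-4) + 4*(-1) + 4*2
= -16 + (-4) + 8 = -12
e12 coeff = 4*(-1) - 4*(-4) = -4 - (-16) = 12
e13 coeff = 4*2 - 4*(-4) = 8 - (-16) = 24
e23 coeff = 4*2 - 4*(-1) = 8 - (-4) = 12
uv = -12 + 12*e12 + 24*e13 + 12*e23


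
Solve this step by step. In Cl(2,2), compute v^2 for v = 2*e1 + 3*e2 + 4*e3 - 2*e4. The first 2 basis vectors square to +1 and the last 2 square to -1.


v^2 = sum of c_i^2 * e_i^2
Positive signature terms (e_i^2 = +1): 2^2 + 3^2 = 13
Negative signature terms (e_j^2 = -1): 4^2 + (-2)^2 = 20
v^2 = 13 - 20 = -7


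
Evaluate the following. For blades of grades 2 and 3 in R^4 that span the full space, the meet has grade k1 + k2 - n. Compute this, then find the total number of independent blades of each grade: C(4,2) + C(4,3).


Meet grade = grade(A) + grade(B) - n
= 2 + 3 - 4 = 1
C(4,2) = 6
C(4,3) = 4
dim_A + dim_B = 6 + 4 = 10


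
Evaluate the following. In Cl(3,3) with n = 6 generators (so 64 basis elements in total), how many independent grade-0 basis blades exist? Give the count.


Number of grade-k basis blades in Cl(p,q) with n = p + q is C(n, k).
n = 3 + 3 = 6
C(6, 0) = 6! / (0! * 6!)
= 720 / (1 * 720)
= 1


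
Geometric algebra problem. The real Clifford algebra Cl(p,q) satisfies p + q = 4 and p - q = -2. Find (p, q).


We need p + q = 4 and p - q = -2.
Adding: 2p = 4 + (-2) = 2, so p = 1.
Then q = 4 - 1 = 3.
(p, q) = (1, 3)


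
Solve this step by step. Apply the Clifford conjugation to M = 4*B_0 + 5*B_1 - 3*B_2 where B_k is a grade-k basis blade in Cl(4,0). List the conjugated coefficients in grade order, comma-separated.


Clifford conjugate sign for grade k: (-1)^(k(k+1)/2)
Grade 0: (-1)^(0*1/2) = (-1)^0 = 1, coeff 4 -> 4
Grade 1: (-1)^(1*2/2) = (-1)^1 = -1, coeff 5 -> -5
Grade 2: (-1)^(2*3/2) = (-1)^3 = -1, coeff -3 -> 3
Conjugated coefficients: 4, -5, 3


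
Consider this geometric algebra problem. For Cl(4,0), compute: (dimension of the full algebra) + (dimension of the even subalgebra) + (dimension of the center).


n = 4 + 0 = 4
Total dim = 2^4 = 16
Even subalgebra dim = 2^3 = 8
n is even, so center dim = 1
Sum = 16 + 8 + 1 = 25


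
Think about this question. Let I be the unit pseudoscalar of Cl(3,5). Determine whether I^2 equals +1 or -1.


The pseudoscalar I = e1...e_n (product of all n generators) of Cl(p,q) satisfies I^2 = (-1)^(q + n(n-1)/2).
p = 3, q = 5, n = p + q = 8
n(n-1)/2 = 8 * 7 / 2 = 28
Exponent = q + n(n-1)/2 = 5 + 28 = 33
I^2 = (-1)^33 = -1


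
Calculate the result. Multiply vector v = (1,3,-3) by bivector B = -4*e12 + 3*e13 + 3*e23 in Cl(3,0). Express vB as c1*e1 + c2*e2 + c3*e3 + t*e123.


vB has grade-1 (vector) and grade-3 (trivector) parts: vB = (v _| B) + (v ^ B).
Vector part <vB>_1:
  e1: -v2*b12 - v3*b13 = -(3)*(-4) - (-3)*(3) = 21
  e2: v1*b12 - v3*b23 = (1)*(-4) - (-3)*(3) = 5
  e3: v1*b13 + v2*b23 = (1)*(3) + (3)*(3) = 12
Trivector part <vB>_3:
  e123: v1*b23 - v2*b13 + v3*b12 = (1)*(3) - (3)*(3) + (-3)*(-4) = 6
vB = 21*e1 + 5*e2 + 12*e3 + 6*e123


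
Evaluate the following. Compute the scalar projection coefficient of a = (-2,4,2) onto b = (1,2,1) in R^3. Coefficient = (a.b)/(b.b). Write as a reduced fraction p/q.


Projection coefficient = (a . b) / (b . b)
a . b = (-2)*1 + 4*2 + 2*1
= -2 + 8 + 2 = 8
b . b = 1^2 + 2^2 + 1^2
= 1 + 4 + 1 = 6
Coefficient = 8/6
In lowest terms: 4/3


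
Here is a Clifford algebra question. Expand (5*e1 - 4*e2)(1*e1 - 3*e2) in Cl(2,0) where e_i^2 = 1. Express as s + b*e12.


Expand: (5*e1 - 4*e2)(1*e1 - 3*e2)
= 5*1*e1e1 + 5*(-3)*e1e2 + (-4)*1*e2e1 + (-4)*(-3)*e2e2
Using e1^2 = e2^2 = 1, e2e1 = -e1e2:
Scalar part s = 5*1 + (-4)*(-3) = 5 + 12 = 17
Bivector part b = 5*(-3) - (-4)*1 = -15 - (-4) = -11
uv = 17 - 11*e12
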